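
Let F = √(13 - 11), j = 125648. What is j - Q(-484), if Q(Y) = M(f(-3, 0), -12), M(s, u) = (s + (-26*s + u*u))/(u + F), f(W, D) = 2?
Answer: 8921572/71 + 47*√2/71 ≈ 1.2566e+5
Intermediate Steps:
F = √2 ≈ 1.4142
M(s, u) = (u² - 25*s)/(u + √2) (M(s, u) = (s + (-26*s + u*u))/(u + √2) = (s + (-26*s + u²))/(u + √2) = (s + (u² - 26*s))/(u + √2) = (u² - 25*s)/(u + √2))
Q(Y) = 94/(-12 + √2) (Q(Y) = ((-12)² - 25*2)/(-12 + √2) = (144 - 50)/(-12 + √2) = 94/(-12 + √2))
j - Q(-484) = 125648 - (-564/71 - 47*√2/71) = 125648 + (564/71 + 47*√2/71) = 8921572/71 + 47*√2/71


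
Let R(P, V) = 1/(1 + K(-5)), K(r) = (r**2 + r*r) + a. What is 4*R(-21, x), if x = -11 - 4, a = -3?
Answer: 1/12 ≈ 0.083333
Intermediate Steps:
x = -15
K(r) = -3 + 2*r**2 (K(r) = (r**2 + r*r) - 3 = (r**2 + r**2) - 3 = 2*r**2 - 3 = -3 + 2*r**2)
R(P, V) = 1/48 (R(P, V) = 1/(1 + (-3 + 2*(-5)**2)) = 1/(1 + (-3 + 2*25)) = 1/(1 + (-3 + 50)) = 1/(1 + 47) = 1/48)
4*R(-21, x) = 4*(1/48) = 1/12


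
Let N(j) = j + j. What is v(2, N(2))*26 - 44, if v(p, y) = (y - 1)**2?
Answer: 190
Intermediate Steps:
N(j) = 2*j
v(p, y) = (-1 + y)**2
v(2, N(2))*26 - 44 = (-1 + 2*2)**2*26 - 44 = (-1 + 4)**2*26 - 44 = 3**2*26 - 44 = 9*26 - 44 = 234 - 44 = 190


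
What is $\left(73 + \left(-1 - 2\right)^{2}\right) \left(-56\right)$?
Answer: $-4592$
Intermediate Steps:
$\left(73 + \left(-1 - 2\right)^{2}\right) \left(-56\right) = \left(73 + \left(-3\right)^{2}\right) \left(-56\right) = \left(73 + 9\right) \left(-56\right) = 82 \left(-56\right) = -4592$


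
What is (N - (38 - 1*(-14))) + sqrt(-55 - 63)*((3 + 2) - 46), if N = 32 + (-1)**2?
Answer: -19 - 41*I*sqrt(118) ≈ -19.0 - 445.37*I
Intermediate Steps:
N = 33 (N = 32 + 1 = 33)
(N - (38 - 1*(-14))) + sqrt(-55 - 63)*((3 + 2) - 46) = (33 - (38 - 1*(-14))) + sqrt(-55 - 63)*((3 + 2) - 46) = (33 - (38 + 14)) + sqrt(-118)*(5 - 46) = (33 - 1*52) + (I*sqrt(118))*(-41) = (33 - 52) - 41*I*sqrt(118) = -19 - 41*I*sqrt(118)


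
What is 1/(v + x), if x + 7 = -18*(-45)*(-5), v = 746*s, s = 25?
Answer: 1/14593 ≈ 6.8526e-5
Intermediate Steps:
v = 18650 (v = 746*25 = 18650)
x = -4057 (x = -7 - 18*(-45)*(-5) = -7 + 810*(-5) = -7 - 4050 = -4057)
1/(v + x) = 1/(18650 - 4057) = 1/14593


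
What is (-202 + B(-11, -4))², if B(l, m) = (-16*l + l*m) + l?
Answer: 49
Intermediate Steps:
B(l, m) = -15*l + l*m
(-202 + B(-11, -4))² = (-202 - 11*(-15 - 4))² = (-202 - 11*(-19))² = (-202 + 209)² = 7² = 49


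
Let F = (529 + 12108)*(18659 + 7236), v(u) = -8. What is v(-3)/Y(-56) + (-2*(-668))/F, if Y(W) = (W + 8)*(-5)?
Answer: -65439007/1963410690 ≈ -0.033329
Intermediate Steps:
Y(W) = -40 - 5*W (Y(W) = (8 + W)*(-5) = -40 - 5*W)
F = 327235115 (F = 12637*25895 = 327235115)
v(-3)/Y(-56) + (-2*(-668))/F = -8/(-40 - 5*(-56)) - 2*(-668)/327235115 = -8/(-40 + 280) + 1336*(1/327235115) = -8/240 + 1336/327235115 = -8*1/240 + 1336/327235115 = -1/30 + 1336/327235115 = -65439007/1963410690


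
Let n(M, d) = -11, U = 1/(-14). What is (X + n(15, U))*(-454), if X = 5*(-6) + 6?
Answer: 15890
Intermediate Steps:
U = -1/14 ≈ -0.071429
X = -24 (X = -30 + 6 = -24)
(X + n(15, U))*(-454) = (-24 - 11)*(-454) = -35*(-454) = 15890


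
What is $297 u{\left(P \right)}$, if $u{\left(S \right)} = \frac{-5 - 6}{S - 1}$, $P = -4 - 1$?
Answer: $\frac{1089}{2} \approx 544.5$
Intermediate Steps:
$P = -5$ ($P = -4 - 1 = -5$)
$u{\left(S \right)} = - \frac{11}{-1 + S}$
$297 u{\left(P \right)} = 297 \left(- \frac{11}{-1 - 5}\right) = 297 \left(- \frac{11}{-6}\right) = 297 \left(\left(-11\right) \left(- \frac{1}{6}\right)\right) = 297 \cdot \frac{11}{6} = \frac{1089}{2}$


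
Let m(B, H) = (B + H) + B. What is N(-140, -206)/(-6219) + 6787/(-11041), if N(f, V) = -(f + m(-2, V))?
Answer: -46072703/68663979 ≈ -0.67099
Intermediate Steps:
m(B, H) = H + 2*B
N(f, V) = 4 - V - f (N(f, V) = -(f + (V + 2*(-2))) = -(f + (V - 4)) = -(f + (-4 + V)) = -(-4 + V + f) = 4 - V - f)
N(-140, -206)/(-6219) + 6787/(-11041) = (4 - 1*(-206) - 1*(-140))/(-6219) + 6787/(-11041) = (4 + 206 + 140)*(-1/6219) + 6787*(-1/11041) = 350*(-1/6219) - 6787/11041 = -350/6219 - 6787/11041 = -46072703/68663979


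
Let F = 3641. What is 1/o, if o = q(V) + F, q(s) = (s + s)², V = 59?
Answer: 1/17565 ≈ 5.6931e-5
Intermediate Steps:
q(s) = 4*s² (q(s) = (2*s)² = 4*s²)
o = 17565 (o = 4*59² + 3641 = 4*3481 + 3641 = 13924 + 3641 = 17565)
1/o = 1/17565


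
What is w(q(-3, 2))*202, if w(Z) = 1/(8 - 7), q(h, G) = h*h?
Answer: 202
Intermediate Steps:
q(h, G) = h²
w(Z) = 1 (w(Z) = 1/1 = 1)
w(q(-3, 2))*202 = 1*202 = 202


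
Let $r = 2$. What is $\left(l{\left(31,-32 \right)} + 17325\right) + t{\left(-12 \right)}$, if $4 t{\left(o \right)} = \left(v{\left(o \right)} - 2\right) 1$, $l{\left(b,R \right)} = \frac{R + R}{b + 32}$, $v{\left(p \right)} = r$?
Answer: $\frac{1091411}{63} \approx 17324.0$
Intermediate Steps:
$v{\left(p \right)} = 2$
$l{\left(b,R \right)} = \frac{2 R}{32 + b}$
$t{\left(o \right)} = 0$ ($t{\left(o \right)} = \frac{\left(2 - 2\right) 1}{4} = \frac{0 \cdot 1}{4} = \frac{1}{4} \cdot 0 = 0$)
$\left(l{\left(31,-32 \right)} + 17325\right) + t{\left(-12 \right)} = \left(2 \left(-32\right) \frac{1}{32 + 31} + 17325\right) + 0 = \left(2 \left(-32\right) \frac{1}{63} + 17325\right) + 0 = \left(- \frac{64}{63} + 17325\right) + 0 = \frac{1091411}{63} + 0 = \frac{1091411}{63}$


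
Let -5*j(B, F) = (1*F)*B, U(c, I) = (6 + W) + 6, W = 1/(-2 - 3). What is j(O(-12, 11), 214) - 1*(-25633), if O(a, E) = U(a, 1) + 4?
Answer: 623919/25 ≈ 24957.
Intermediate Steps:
W = -⅕ (W = 1/(-5) = -⅕ ≈ -0.20000)
U(c, I) = 59/5 (U(c, I) = (6 - ⅕) + 6 = 29/5 + 6 = 59/5)
O(a, E) = 79/5 (O(a, E) = 59/5 + 4 = 79/5)
j(B, F) = -B*F/5 (j(B, F) = -1*F*B/5 = -F*B/5 = -B*F/5)
j(O(-12, 11), 214) - 1*(-25633) = -⅕*79/5*214 - 1*(-25633) = -16906/25 + 25633 = 623919/25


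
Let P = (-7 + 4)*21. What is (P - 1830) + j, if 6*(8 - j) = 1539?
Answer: -4283/2 ≈ -2141.5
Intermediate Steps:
j = -497/2 (j = 8 - ⅙*1539 = 8 - 513/2 = -497/2 ≈ -248.50)
P = -63 (P = -3*21 = -63)
(P - 1830) + j = (-63 - 1830) - 497/2 = -1893 - 497/2 = -4283/2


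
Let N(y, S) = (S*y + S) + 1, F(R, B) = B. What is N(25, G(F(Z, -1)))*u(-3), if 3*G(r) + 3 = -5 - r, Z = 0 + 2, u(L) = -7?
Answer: 1253/3 ≈ 417.67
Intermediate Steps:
Z = 2
G(r) = -8/3 - r/3 (G(r) = -1 + (-5 - r)/3 = -1 + (-5/3 - r/3) = -8/3 - r/3)
N(y, S) = 1 + S + S*y (N(y, S) = (S + S*y) + 1 = 1 + S + S*y)
N(25, G(F(Z, -1)))*u(-3) = (1 + (-8/3 - ⅓*(-1)) + (-8/3 - ⅓*(-1))*25)*(-7) = (1 + (-8/3 + ⅓) + (-8/3 + ⅓)*25)*(-7) = (1 - 7/3 - 7/3*25)*(-7) = (1 - 7/3 - 175/3)*(-7) = -179/3*(-7) = 1253/3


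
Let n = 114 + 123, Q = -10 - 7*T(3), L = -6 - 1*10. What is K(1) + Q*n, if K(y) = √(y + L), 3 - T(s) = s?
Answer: -2370 + I*√15 ≈ -2370.0 + 3.873*I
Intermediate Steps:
T(s) = 3 - s
L = -16 (L = -6 - 10 = -16)
Q = -10 (Q = -10 - 7*(3 - 1*3) = -10 - 7*(3 - 3) = -10 - 7*0 = -10 + 0 = -10)
n = 237
K(y) = √(-16 + y) (K(y) = √(y - 16) = √(-16 + y))
K(1) + Q*n = √(-16 + 1) - 10*237 = √(-15) - 2370 = I*√15 - 2370 = -2370 + I*√15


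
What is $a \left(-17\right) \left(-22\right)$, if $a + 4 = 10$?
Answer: $2244$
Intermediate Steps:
$a = 6$ ($a = -4 + 10 = 6$)
$a \left(-17\right) \left(-22\right) = 6 \left(-17\right) \left(-22\right) = \left(-102\right) \left(-22\right) = 2244$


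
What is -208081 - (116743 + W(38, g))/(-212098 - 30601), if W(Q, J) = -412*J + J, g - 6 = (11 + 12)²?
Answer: -50501153761/242699 ≈ -2.0808e+5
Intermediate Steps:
g = 535 (g = 6 + (11 + 12)² = 6 + 23² = 6 + 529 = 535)
W(Q, J) = -411*J
-208081 - (116743 + W(38, g))/(-212098 - 30601) = -208081 - (116743 - 411*535)/(-212098 - 30601) = -208081 - (116743 - 219885)/(-242699) = -208081 - (-103142)*(-1)/242699 = -208081 - 1*103142/242699 = -208081 - 103142/242699 = -50501153761/242699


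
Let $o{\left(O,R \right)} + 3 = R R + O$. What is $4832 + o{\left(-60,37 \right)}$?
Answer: $6138$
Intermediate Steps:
$o{\left(O,R \right)} = -3 + O + R^{2}$ ($o{\left(O,R \right)} = -3 + \left(R R + O\right) = -3 + \left(R^{2} + O\right) = -3 + \left(O + R^{2}\right) = -3 + O + R^{2}$)
$4832 + o{\left(-60,37 \right)} = 4832 - \left(63 - 1369\right) = 4832 - -1306 = 4832 + 1306 = 6138$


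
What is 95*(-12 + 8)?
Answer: -380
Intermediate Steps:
95*(-12 + 8) = 95*(-4) = -380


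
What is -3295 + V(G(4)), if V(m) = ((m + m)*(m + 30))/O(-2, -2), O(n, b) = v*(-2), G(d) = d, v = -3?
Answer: -9749/3 ≈ -3249.7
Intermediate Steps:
O(n, b) = 6 (O(n, b) = -3*(-2) = 6)
V(m) = m*(30 + m)/3 (V(m) = ((m + m)*(m + 30))/6 = ((2*m)*(30 + m))*(⅙) = (2*m*(30 + m))*(⅙) = m*(30 + m)/3)
-3295 + V(G(4)) = -3295 + (⅓)*4*(30 + 4) = -3295 + (⅓)*4*34 = -3295 + 136/3 = -9749/3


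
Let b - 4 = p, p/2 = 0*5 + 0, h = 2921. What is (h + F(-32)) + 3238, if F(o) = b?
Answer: 6163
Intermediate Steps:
p = 0 (p = 2*(0*5 + 0) = 2*(0 + 0) = 2*0 = 0)
b = 4 (b = 4 + 0 = 4)
F(o) = 4
(h + F(-32)) + 3238 = (2921 + 4) + 3238 = 2925 + 3238 = 6163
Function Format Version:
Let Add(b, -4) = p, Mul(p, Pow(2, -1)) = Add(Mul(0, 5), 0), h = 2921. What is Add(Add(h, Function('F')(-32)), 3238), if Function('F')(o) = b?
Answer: 6163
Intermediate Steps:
p = 0 (p = Mul(2, Add(Mul(0, 5), 0)) = Mul(2, Add(0, 0)) = Mul(2, 0) = 0)
b = 4 (b = Add(4, 0) = 4)
Function('F')(o) = 4
Add(Add(h, Function('F')(-32)), 3238) = Add(Add(2921, 4), 3238) = Add(2925, 3238) = 6163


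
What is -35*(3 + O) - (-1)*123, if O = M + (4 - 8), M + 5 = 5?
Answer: 158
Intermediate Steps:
M = 0 (M = -5 + 5 = 0)
O = -4 (O = 0 + (4 - 8) = 0 - 4 = -4)
-35*(3 + O) - (-1)*123 = -35*(3 - 4) - (-1)*123 = -35*(-1) - 1*(-123) = 35 + 123 = 158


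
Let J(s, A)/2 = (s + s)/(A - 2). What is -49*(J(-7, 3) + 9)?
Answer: 931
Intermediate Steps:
J(s, A) = 4*s/(-2 + A) (J(s, A) = 2*((s + s)/(A - 2)) = 2*((2*s)/(-2 + A)) = 2*(2*s/(-2 + A)) = 4*s/(-2 + A))
-49*(J(-7, 3) + 9) = -49*(4*(-7)/(-2 + 3) + 9) = -49*(4*(-7)/1 + 9) = -49*(4*(-7)*1 + 9) = -49*(-28 + 9) = -49*(-19) = 931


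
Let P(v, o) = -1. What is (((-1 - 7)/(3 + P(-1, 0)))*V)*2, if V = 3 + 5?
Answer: -64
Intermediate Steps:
V = 8
(((-1 - 7)/(3 + P(-1, 0)))*V)*2 = (((-1 - 7)/(3 - 1))*8)*2 = (-8/2*8)*2 = (-8*1/2*8)*2 = -4*8*2 = -32*2 = -64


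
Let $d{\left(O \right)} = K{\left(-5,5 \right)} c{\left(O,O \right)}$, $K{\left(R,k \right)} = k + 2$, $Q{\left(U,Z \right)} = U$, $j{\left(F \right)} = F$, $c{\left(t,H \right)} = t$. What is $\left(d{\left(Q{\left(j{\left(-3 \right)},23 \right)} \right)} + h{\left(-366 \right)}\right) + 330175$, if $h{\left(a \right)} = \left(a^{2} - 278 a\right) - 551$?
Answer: $565307$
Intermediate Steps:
$h{\left(a \right)} = -551 + a^{2} - 278 a$
$K{\left(R,k \right)} = 2 + k$
$d{\left(O \right)} = 7 O$ ($d{\left(O \right)} = \left(2 + 5\right) O = 7 O$)
$\left(d{\left(Q{\left(j{\left(-3 \right)},23 \right)} \right)} + h{\left(-366 \right)}\right) + 330175 = \left(7 \left(-3\right) - \left(-101197 - 133956\right)\right) + 330175 = \left(-21 + \left(-551 + 133956 + 101748\right)\right) + 330175 = \left(-21 + 235153\right) + 330175 = 235132 + 330175 = 565307$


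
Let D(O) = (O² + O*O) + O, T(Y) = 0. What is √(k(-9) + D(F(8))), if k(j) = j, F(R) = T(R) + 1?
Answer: I*√6 ≈ 2.4495*I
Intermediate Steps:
F(R) = 1 (F(R) = 0 + 1 = 1)
D(O) = O + 2*O² (D(O) = (O² + O²) + O = 2*O² + O = O + 2*O²)
√(k(-9) + D(F(8))) = √(-9 + 1*(1 + 2*1)) = √(-9 + 1*(1 + 2)) = √(-9 + 1*3) = √(-9 + 3) = √(-6) = I*√6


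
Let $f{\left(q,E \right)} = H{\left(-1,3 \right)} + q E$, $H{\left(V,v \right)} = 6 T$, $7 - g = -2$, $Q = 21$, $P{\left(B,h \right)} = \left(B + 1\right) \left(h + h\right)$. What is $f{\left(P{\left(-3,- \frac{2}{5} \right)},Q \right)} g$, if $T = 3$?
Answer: $\frac{2322}{5} \approx 464.4$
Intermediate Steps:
$P{\left(B,h \right)} = 2 h \left(1 + B\right)$ ($P{\left(B,h \right)} = \left(1 + B\right) 2 h = 2 h \left(1 + B\right)$)
$g = 9$ ($g = 7 - -2 = 7 + 2 = 9$)
$H{\left(V,v \right)} = 18$ ($H{\left(V,v \right)} = 6 \cdot 3 = 18$)
$f{\left(q,E \right)} = 18 + E q$ ($f{\left(q,E \right)} = 18 + q E = 18 + E q$)
$f{\left(P{\left(-3,- \frac{2}{5} \right)},Q \right)} g = \left(18 + 21 \cdot 2 \left(- \frac{2}{5}\right) \left(1 - 3\right)\right) 9 = \left(18 + 21 \cdot 2 \left(\left(-2\right) \frac{1}{5}\right) \left(-2\right)\right) 9 = \left(18 + 21 \cdot 2 \left(- \frac{2}{5}\right) \left(-2\right)\right) 9 = \left(18 + 21 \cdot \frac{8}{5}\right) 9 = \left(18 + \frac{168}{5}\right) 9 = \frac{258}{5} \cdot 9 = \frac{2322}{5}$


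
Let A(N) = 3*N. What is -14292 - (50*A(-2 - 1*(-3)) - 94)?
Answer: -14348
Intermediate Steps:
-14292 - (50*A(-2 - 1*(-3)) - 94) = -14292 - (50*(3*(-2 - 1*(-3))) - 94) = -14292 - (50*(3*(-2 + 3)) - 94) = -14292 - (50*(3*1) - 94) = -14292 - (50*3 - 94) = -14292 - (150 - 94) = -14292 - 1*56 = -14292 - 56 = -14348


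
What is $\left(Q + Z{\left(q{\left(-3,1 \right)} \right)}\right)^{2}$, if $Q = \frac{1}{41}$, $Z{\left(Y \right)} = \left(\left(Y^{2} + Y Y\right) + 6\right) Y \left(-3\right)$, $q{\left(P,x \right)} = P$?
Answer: $\frac{78446449}{1681} \approx 46667.0$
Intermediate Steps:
$Z{\left(Y \right)} = - 3 Y \left(6 + 2 Y^{2}\right)$ ($Z{\left(Y \right)} = \left(\left(Y^{2} + Y^{2}\right) + 6\right) Y \left(-3\right) = \left(2 Y^{2} + 6\right) Y \left(-3\right) = \left(6 + 2 Y^{2}\right) Y \left(-3\right) = Y \left(6 + 2 Y^{2}\right) \left(-3\right) = - 3 Y \left(6 + 2 Y^{2}\right)$)
$Q = \frac{1}{41} \approx 0.02439$
$\left(Q + Z{\left(q{\left(-3,1 \right)} \right)}\right)^{2} = \left(\frac{1}{41} - - 18 \left(3 + \left(-3\right)^{2}\right)\right)^{2} = \left(\frac{1}{41} - - 18 \left(3 + 9\right)\right)^{2} = \left(\frac{1}{41} - \left(-18\right) 12\right)^{2} = \left(\frac{1}{41} + 216\right)^{2} = \left(\frac{8857}{41}\right)^{2} = \frac{78446449}{1681}$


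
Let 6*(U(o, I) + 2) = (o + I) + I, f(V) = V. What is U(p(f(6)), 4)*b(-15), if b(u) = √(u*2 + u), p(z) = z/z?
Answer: -3*I*√5/2 ≈ -3.3541*I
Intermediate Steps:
p(z) = 1
U(o, I) = -2 + I/3 + o/6 (U(o, I) = -2 + ((o + I) + I)/6 = -2 + ((I + o) + I)/6 = -2 + (o + 2*I)/6 = -2 + (I/3 + o/6) = -2 + I/3 + o/6)
b(u) = √3*√u (b(u) = √(2*u + u) = √(3*u) = √3*√u)
U(p(f(6)), 4)*b(-15) = (-2 + (⅓)*4 + (⅙)*1)*(√3*√(-15)) = (-2 + 4/3 + ⅙)*(√3*(I*√15)) = -3*I*√5/2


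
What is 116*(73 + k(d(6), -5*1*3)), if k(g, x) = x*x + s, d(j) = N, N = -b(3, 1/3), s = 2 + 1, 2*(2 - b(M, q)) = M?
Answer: 34916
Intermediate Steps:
b(M, q) = 2 - M/2
s = 3
N = -½ (N = -(2 - ½*3) = -(2 - 3/2) = -1*½ = -½ ≈ -0.50000)
d(j) = -½
k(g, x) = 3 + x² (k(g, x) = x*x + 3 = x² + 3 = 3 + x²)
116*(73 + k(d(6), -5*1*3)) = 116*(73 + (3 + (-5*1*3)²)) = 116*(73 + (3 + (-5*3)²)) = 116*(73 + (3 + (-15)²)) = 116*(73 + (3 + 225)) = 116*(73 + 228) = 116*301 = 34916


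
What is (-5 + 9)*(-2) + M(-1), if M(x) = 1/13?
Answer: -103/13 ≈ -7.9231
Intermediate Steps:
M(x) = 1/13
(-5 + 9)*(-2) + M(-1) = (-5 + 9)*(-2) + 1/13 = 4*(-2) + 1/13 = -8 + 1/13 = -103/13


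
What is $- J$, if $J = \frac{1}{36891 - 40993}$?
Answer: $\frac{1}{4102} \approx 0.00024378$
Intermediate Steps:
$J = - \frac{1}{4102}$ ($J = \frac{1}{-4102} = - \frac{1}{4102} \approx -0.00024378$)
$- J = \left(-1\right) \left(- \frac{1}{4102}\right) = \frac{1}{4102}$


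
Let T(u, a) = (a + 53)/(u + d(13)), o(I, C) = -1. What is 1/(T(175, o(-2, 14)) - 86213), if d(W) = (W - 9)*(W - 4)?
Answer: -211/18190891 ≈ -1.1599e-5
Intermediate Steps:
d(W) = (-9 + W)*(-4 + W)
T(u, a) = (53 + a)/(36 + u) (T(u, a) = (a + 53)/(u + (36 + 13² - 13*13)) = (53 + a)/(u + (36 + 169 - 169)) = (53 + a)/(u + 36) = (53 + a)/(36 + u))
1/(T(175, o(-2, 14)) - 86213) = 1/((53 - 1)/(36 + 175) - 86213) = 1/(52/211 - 86213) = 1/(-18190891/211) = -211/18190891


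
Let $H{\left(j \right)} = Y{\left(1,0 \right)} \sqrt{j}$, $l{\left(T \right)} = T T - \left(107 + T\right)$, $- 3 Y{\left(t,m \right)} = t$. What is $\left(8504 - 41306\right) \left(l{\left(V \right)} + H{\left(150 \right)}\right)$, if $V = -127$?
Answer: $-529719498 + 54670 \sqrt{6} \approx -5.2959 \cdot 10^{8}$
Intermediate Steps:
$Y{\left(t,m \right)} = - \frac{t}{3}$
$l{\left(T \right)} = -107 + T^{2} - T$ ($l{\left(T \right)} = T^{2} - \left(107 + T\right) = -107 + T^{2} - T$)
$H{\left(j \right)} = - \frac{\sqrt{j}}{3}$ ($H{\left(j \right)} = \left(- \frac{1}{3}\right) 1 \sqrt{j} = - \frac{\sqrt{j}}{3}$)
$\left(8504 - 41306\right) \left(l{\left(V \right)} + H{\left(150 \right)}\right) = \left(8504 - 41306\right) \left(\left(-107 + \left(-127\right)^{2} - -127\right) - \frac{\sqrt{150}}{3}\right) = - 32802 \left(\left(-107 + 16129 + 127\right) - \frac{5 \sqrt{6}}{3}\right) = - 32802 \left(16149 - \frac{5 \sqrt{6}}{3}\right) = -529719498 + 54670 \sqrt{6}$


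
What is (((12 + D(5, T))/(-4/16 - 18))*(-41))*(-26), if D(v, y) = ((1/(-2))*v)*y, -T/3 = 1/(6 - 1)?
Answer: -57564/73 ≈ -788.55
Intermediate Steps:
T = -⅗ (T = -3/(6 - 1) = -3/5 = -3*⅕ = -⅗ ≈ -0.60000)
D(v, y) = -v*y/2 (D(v, y) = ((1*(-½))*v)*y = (-v/2)*y = -v*y/2)
(((12 + D(5, T))/(-4/16 - 18))*(-41))*(-26) = (((12 - ½*5*(-⅗))/(-4/16 - 18))*(-41))*(-26) = (((12 + 3/2)/(-4*1/16 - 18))*(-41))*(-26) = ((27/(2*(-¼ - 18)))*(-41))*(-26) = ((27/(2*(-73/4)))*(-41))*(-26) = (((27/2)*(-4/73))*(-41))*(-26) = -54/73*(-41)*(-26) = (2214/73)*(-26) = -57564/73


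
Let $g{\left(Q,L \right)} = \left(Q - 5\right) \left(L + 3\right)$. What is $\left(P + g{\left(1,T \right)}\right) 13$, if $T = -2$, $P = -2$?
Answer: $-78$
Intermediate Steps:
$g{\left(Q,L \right)} = \left(-5 + Q\right) \left(3 + L\right)$
$\left(P + g{\left(1,T \right)}\right) 13 = \left(-2 - 4\right) 13 = \left(-6\right) 13 = -78$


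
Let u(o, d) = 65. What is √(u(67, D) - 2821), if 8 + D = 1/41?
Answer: 2*I*√689 ≈ 52.498*I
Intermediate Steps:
D = -327/41 (D = -8 + 1/41 = -327/41 ≈ -7.9756)
√(u(67, D) - 2821) = √(65 - 2821) = √(-2756) = 2*I*√689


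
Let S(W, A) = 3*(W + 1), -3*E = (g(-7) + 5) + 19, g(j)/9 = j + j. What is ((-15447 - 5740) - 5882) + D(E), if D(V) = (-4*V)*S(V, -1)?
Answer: -41349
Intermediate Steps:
g(j) = 18*j (g(j) = 9*(j + j) = 9*(2*j) = 18*j)
E = 34 (E = -((18*(-7) + 5) + 19)/3 = -((-126 + 5) + 19)/3 = -(-121 + 19)/3 = -1/3*(-102) = 34)
S(W, A) = 3 + 3*W (S(W, A) = 3*(1 + W) = 3 + 3*W)
D(V) = -4*V*(3 + 3*V) (D(V) = (-4*V)*(3 + 3*V) = -4*V*(3 + 3*V))
((-15447 - 5740) - 5882) + D(E) = ((-15447 - 5740) - 5882) - 12*34*(1 + 34) = (-21187 - 5882) - 12*34*35 = -27069 - 14280 = -41349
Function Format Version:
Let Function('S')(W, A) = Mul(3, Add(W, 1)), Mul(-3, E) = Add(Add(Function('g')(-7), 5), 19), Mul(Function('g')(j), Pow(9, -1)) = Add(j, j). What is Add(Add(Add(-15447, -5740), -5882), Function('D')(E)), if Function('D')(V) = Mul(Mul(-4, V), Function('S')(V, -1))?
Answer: -41349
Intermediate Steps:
Function('g')(j) = Mul(18, j) (Function('g')(j) = Mul(9, Add(j, j)) = Mul(9, Mul(2, j)) = Mul(18, j))
E = 34 (E = Mul(Rational(-1, 3), Add(Add(Mul(18, -7), 5), 19)) = Mul(Rational(-1, 3), Add(Add(-126, 5), 19)) = Mul(Rational(-1, 3), Add(-121, 19)) = Mul(Rational(-1, 3), -102) = 34)
Function('S')(W, A) = Add(3, Mul(3, W)) (Function('S')(W, A) = Mul(3, Add(1, W)) = Add(3, Mul(3, W)))
Function('D')(V) = Mul(-4, V, Add(3, Mul(3, V))) (Function('D')(V) = Mul(Mul(-4, V), Add(3, Mul(3, V))) = Mul(-4, V, Add(3, Mul(3, V))))
Add(Add(Add(-15447, -5740), -5882), Function('D')(E)) = Add(Add(Add(-15447, -5740), -5882), Mul(-12, 34, Add(1, 34))) = Add(Add(-21187, -5882), Mul(-12, 34, 35)) = Add(-27069, -14280) = -41349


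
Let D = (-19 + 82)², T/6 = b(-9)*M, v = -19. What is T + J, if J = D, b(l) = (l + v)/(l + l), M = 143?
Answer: 15911/3 ≈ 5303.7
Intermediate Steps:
b(l) = (-19 + l)/(2*l) (b(l) = (l - 19)/(l + l) = (-19 + l)/((2*l)) = (-19 + l)*(1/(2*l)) = (-19 + l)/(2*l))
T = 4004/3 (T = 6*(((½)*(-19 - 9)/(-9))*143) = 6*(((½)*(-⅑)*(-28))*143) = 6*((14/9)*143) = 6*(2002/9) = 4004/3 ≈ 1334.7)
D = 3969 (D = 63² = 3969)
J = 3969
T + J = 4004/3 + 3969 = 15911/3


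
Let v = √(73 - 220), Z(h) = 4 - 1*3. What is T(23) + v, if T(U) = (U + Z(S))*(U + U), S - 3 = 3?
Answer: 1104 + 7*I*√3 ≈ 1104.0 + 12.124*I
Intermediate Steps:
S = 6 (S = 3 + 3 = 6)
Z(h) = 1 (Z(h) = 4 - 3 = 1)
T(U) = 2*U*(1 + U) (T(U) = (U + 1)*(U + U) = (1 + U)*(2*U) = 2*U*(1 + U))
v = 7*I*√3 (v = √(-147) = 7*I*√3 ≈ 12.124*I)
T(23) + v = 2*23*(1 + 23) + 7*I*√3 = 2*23*24 + 7*I*√3 = 1104 + 7*I*√3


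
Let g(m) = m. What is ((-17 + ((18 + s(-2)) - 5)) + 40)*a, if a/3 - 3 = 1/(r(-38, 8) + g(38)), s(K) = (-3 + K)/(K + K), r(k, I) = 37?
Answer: 16837/50 ≈ 336.74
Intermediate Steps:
s(K) = (-3 + K)/(2*K) (s(K) = (-3 + K)/((2*K)) = (-3 + K)*(1/(2*K)) = (-3 + K)/(2*K))
a = 226/25 (a = 9 + 3/(37 + 38) = 9 + 3/75 = 9 + 3*(1/75) = 9 + 1/25 = 226/25 ≈ 9.0400)
((-17 + ((18 + s(-2)) - 5)) + 40)*a = ((-17 + ((18 + (½)*(-3 - 2)/(-2)) - 5)) + 40)*(226/25) = ((-17 + ((18 + (½)*(-½)*(-5)) - 5)) + 40)*(226/25) = ((-17 + ((18 + 5/4) - 5)) + 40)*(226/25) = ((-17 + (77/4 - 5)) + 40)*(226/25) = ((-17 + 57/4) + 40)*(226/25) = (-11/4 + 40)*(226/25) = (149/4)*(226/25) = 16837/50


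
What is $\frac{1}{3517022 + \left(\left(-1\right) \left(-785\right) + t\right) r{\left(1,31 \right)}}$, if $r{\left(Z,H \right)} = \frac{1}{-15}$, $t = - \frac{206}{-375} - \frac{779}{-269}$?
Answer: $\frac{1513125}{5321614379336} \approx 2.8434 \cdot 10^{-7}$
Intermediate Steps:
$t = \frac{347539}{100875}$ ($t = \left(-206\right) \left(- \frac{1}{375}\right) - - \frac{779}{269} = \frac{206}{375} + \frac{779}{269} = \frac{347539}{100875} \approx 3.4452$)
$r{\left(Z,H \right)} = - \frac{1}{15}$
$\frac{1}{3517022 + \left(\left(-1\right) \left(-785\right) + t\right) r{\left(1,31 \right)}} = \frac{1}{3517022 + \left(\left(-1\right) \left(-785\right) + \frac{347539}{100875}\right) \left(- \frac{1}{15}\right)} = \frac{1}{3517022 + \left(785 + \frac{347539}{100875}\right) \left(- \frac{1}{15}\right)} = \frac{1}{3517022 + \frac{79534414}{100875} \left(- \frac{1}{15}\right)} = \frac{1}{3517022 - \frac{79534414}{1513125}} = \frac{1}{\frac{5321614379336}{1513125}} = \frac{1513125}{5321614379336}$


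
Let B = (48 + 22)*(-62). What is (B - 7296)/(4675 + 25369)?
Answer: -2909/7511 ≈ -0.38730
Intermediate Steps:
B = -4340 (B = 70*(-62) = -4340)
(B - 7296)/(4675 + 25369) = (-4340 - 7296)/(4675 + 25369) = -11636/30044 = -11636*1/30044 = -2909/7511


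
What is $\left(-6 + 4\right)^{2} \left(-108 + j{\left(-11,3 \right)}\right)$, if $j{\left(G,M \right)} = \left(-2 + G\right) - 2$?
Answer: $-492$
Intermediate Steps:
$j{\left(G,M \right)} = -4 + G$
$\left(-6 + 4\right)^{2} \left(-108 + j{\left(-11,3 \right)}\right) = \left(-6 + 4\right)^{2} \left(-108 - 15\right) = \left(-2\right)^{2} \left(-108 - 15\right) = 4 \left(-123\right) = -492$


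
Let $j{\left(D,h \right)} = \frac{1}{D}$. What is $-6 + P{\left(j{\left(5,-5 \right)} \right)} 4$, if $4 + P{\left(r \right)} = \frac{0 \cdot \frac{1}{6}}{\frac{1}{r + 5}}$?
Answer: $-22$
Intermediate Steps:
$P{\left(r \right)} = -4$ ($P{\left(r \right)} = -4 + \frac{0 \cdot \frac{1}{6}}{\frac{1}{r + 5}} = -4 + \frac{0 \cdot \frac{1}{6}}{\frac{1}{5 + r}} = -4 + 0 \left(5 + r\right) = -4 + 0 = -4$)
$-6 + P{\left(j{\left(5,-5 \right)} \right)} 4 = -6 - 16 = -22$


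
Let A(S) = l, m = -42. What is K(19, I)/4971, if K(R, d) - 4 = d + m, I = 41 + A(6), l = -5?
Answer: -2/4971 ≈ -0.00040233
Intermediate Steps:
A(S) = -5
I = 36 (I = 41 - 5 = 36)
K(R, d) = -38 + d (K(R, d) = 4 + (d - 42) = 4 + (-42 + d) = -38 + d)
K(19, I)/4971 = (-38 + 36)/4971 = -2*1/4971 = -2/4971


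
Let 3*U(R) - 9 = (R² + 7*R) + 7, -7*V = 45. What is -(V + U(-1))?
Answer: 65/21 ≈ 3.0952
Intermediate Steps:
V = -45/7 (V = -⅐*45 = -45/7 ≈ -6.4286)
U(R) = 16/3 + R²/3 + 7*R/3 (U(R) = 3 + ((R² + 7*R) + 7)/3 = 3 + (7 + R² + 7*R)/3 = 3 + (7/3 + R²/3 + 7*R/3) = 16/3 + R²/3 + 7*R/3)
-(V + U(-1)) = -(-45/7 + (16/3 + (⅓)*(-1)² + (7/3)*(-1))) = -(-45/7 + (16/3 + (⅓)*1 - 7/3)) = -(-45/7 + (16/3 + ⅓ - 7/3)) = -(-45/7 + 10/3) = -1*(-65/21) = 65/21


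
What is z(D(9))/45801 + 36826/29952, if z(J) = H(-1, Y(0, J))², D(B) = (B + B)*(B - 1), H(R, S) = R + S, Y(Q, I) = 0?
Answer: 93705421/76212864 ≈ 1.2295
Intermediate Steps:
D(B) = 2*B*(-1 + B) (D(B) = (2*B)*(-1 + B) = 2*B*(-1 + B))
z(J) = 1 (z(J) = (-1 + 0)² = (-1)² = 1)
z(D(9))/45801 + 36826/29952 = 1/45801 + 36826/29952 = 1*(1/45801) + 36826*(1/29952) = 1/45801 + 18413/14976 = 93705421/76212864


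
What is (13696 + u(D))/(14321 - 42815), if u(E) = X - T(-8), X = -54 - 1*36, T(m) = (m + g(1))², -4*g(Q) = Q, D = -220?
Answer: -216607/455904 ≈ -0.47512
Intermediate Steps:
g(Q) = -Q/4
T(m) = (-¼ + m)² (T(m) = (m - ¼*1)² = (m - ¼)² = (-¼ + m)²)
X = -90 (X = -54 - 36 = -90)
u(E) = -2529/16 (u(E) = -90 - (-1 + 4*(-8))²/16 = -90 - (-1 - 32)²/16 = -90 - (-33)²/16 = -90 - 1089/16 = -2529/16)
(13696 + u(D))/(14321 - 42815) = (13696 - 2529/16)/(14321 - 42815) = (216607/16)/(-28494) = (216607/16)*(-1/28494) = -216607/455904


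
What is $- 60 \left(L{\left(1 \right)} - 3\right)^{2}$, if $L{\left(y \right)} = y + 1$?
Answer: $-60$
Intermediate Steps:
$L{\left(y \right)} = 1 + y$
$- 60 \left(L{\left(1 \right)} - 3\right)^{2} = - 60 \left(\left(1 + 1\right) - 3\right)^{2} = - 60 \left(2 - 3\right)^{2} = - 60 \left(-1\right)^{2} = \left(-60\right) 1 = -60$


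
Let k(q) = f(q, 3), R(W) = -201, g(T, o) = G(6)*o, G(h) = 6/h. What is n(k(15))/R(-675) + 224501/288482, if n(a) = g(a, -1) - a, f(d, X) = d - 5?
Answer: 48298003/57984882 ≈ 0.83294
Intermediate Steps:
g(T, o) = o (g(T, o) = (6/6)*o = (6*(⅙))*o = 1*o = o)
f(d, X) = -5 + d
k(q) = -5 + q
n(a) = -1 - a
n(k(15))/R(-675) + 224501/288482 = (-1 - (-5 + 15))/(-201) + 224501/288482 = (-1 - 1*10)*(-1/201) + 224501*(1/288482) = (-1 - 10)*(-1/201) + 224501/288482 = -11*(-1/201) + 224501/288482 = 11/201 + 224501/288482 = 48298003/57984882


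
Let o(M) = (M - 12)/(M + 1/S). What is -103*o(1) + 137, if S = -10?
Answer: 12563/9 ≈ 1395.9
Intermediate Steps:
o(M) = (-12 + M)/(-⅒ + M) (o(M) = (M - 12)/(M + 1/(-10)) = (-12 + M)/(M - ⅒) = (-12 + M)/(-⅒ + M))
-103*o(1) + 137 = -1030*(12 - 1*1)/(1 - 10*1) + 137 = -1030*(12 - 1)/(1 - 10) + 137 = -1030*11/(-9) + 137 = -1030*(-1)*11/9 + 137 = -103*(-110/9) + 137 = 11330/9 + 137 = 12563/9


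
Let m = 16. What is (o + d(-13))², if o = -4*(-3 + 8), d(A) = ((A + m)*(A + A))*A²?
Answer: 174292804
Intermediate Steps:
d(A) = 2*A³*(16 + A) (d(A) = ((A + 16)*(A + A))*A² = ((16 + A)*(2*A))*A² = (2*A*(16 + A))*A² = 2*A³*(16 + A))
o = -20 (o = -4*5 = -20)
(o + d(-13))² = (-20 + 2*(-13)³*(16 - 13))² = (-20 + 2*(-2197)*3)² = (-20 - 13182)² = (-13202)² = 174292804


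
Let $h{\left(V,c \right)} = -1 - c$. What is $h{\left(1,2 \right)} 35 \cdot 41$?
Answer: $-4305$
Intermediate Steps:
$h{\left(1,2 \right)} 35 \cdot 41 = \left(-1 - 2\right) 35 \cdot 41 = \left(-3\right) 35 \cdot 41 = \left(-105\right) 41 = -4305$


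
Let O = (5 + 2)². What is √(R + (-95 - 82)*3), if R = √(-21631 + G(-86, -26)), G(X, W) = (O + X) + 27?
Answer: √(-531 + I*√21641) ≈ 3.1623 + 23.259*I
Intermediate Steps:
O = 49 (O = 7² = 49)
G(X, W) = 76 + X (G(X, W) = (49 + X) + 27 = 76 + X)
R = I*√21641 (R = √(-21631 + (76 - 86)) = √(-21631 - 10) = √(-21641) = I*√21641 ≈ 147.11*I)
√(R + (-95 - 82)*3) = √(I*√21641 + (-95 - 82)*3) = √(I*√21641 - 177*3) = √(I*√21641 - 531) = √(-531 + I*√21641)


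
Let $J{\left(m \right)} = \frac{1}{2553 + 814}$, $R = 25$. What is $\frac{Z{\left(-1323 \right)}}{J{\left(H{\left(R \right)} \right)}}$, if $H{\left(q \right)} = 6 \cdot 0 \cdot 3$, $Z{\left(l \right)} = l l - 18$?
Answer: $5893297137$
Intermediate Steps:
$Z{\left(l \right)} = -18 + l^{2}$ ($Z{\left(l \right)} = l^{2} - 18 = -18 + l^{2}$)
$H{\left(q \right)} = 0$ ($H{\left(q \right)} = 0 \cdot 3 = 0$)
$J{\left(m \right)} = \frac{1}{3367}$
$\frac{Z{\left(-1323 \right)}}{J{\left(H{\left(R \right)} \right)}} = \left(-18 + \left(-1323\right)^{2}\right) \frac{1}{\frac{1}{3367}} = \left(-18 + 1750329\right) 3367 = 1750311 \cdot 3367 = 5893297137$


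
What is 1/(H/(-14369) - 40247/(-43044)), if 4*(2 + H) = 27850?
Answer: 618499236/278701381 ≈ 2.2192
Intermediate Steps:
H = 13921/2 (H = -2 + (¼)*27850 = -2 + 13925/2 = 13921/2 ≈ 6960.5)
1/(H/(-14369) - 40247/(-43044)) = 1/((13921/2)/(-14369) - 40247/(-43044)) = 1/((13921/2)*(-1/14369) - 40247*(-1/43044)) = 1/(-13921/28738 + 40247/43044) = 1/(278701381/618499236) = 618499236/278701381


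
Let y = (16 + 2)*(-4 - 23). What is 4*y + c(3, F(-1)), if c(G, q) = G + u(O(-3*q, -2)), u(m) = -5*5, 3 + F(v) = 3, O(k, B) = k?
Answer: -1966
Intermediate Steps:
F(v) = 0 (F(v) = -3 + 3 = 0)
y = -486 (y = 18*(-27) = -486)
u(m) = -25
c(G, q) = -25 + G (c(G, q) = G - 25 = -25 + G)
4*y + c(3, F(-1)) = 4*(-486) + (-25 + 3) = -1944 - 22 = -1966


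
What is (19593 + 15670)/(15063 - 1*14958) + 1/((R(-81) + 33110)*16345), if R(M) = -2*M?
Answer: 109583468063/326298504 ≈ 335.84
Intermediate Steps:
(19593 + 15670)/(15063 - 1*14958) + 1/((R(-81) + 33110)*16345) = (19593 + 15670)/(15063 - 1*14958) + 1/((-2*(-81) + 33110)*16345) = 35263/(15063 - 14958) + (1/16345)/(162 + 33110) = 35263/105 + (1/16345)/33272 = 35263*(1/105) + (1/33272)*(1/16345) = 35263/105 + 1/543830840 = 109583468063/326298504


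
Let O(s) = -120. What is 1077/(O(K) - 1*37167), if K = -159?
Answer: -359/12429 ≈ -0.028884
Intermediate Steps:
1077/(O(K) - 1*37167) = 1077/(-120 - 1*37167) = 1077/(-120 - 37167) = 1077/(-37287) = 1077*(-1/37287) = -359/12429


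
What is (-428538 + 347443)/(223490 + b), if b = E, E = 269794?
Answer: -81095/493284 ≈ -0.16440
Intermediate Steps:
b = 269794
(-428538 + 347443)/(223490 + b) = (-428538 + 347443)/(223490 + 269794) = -81095/493284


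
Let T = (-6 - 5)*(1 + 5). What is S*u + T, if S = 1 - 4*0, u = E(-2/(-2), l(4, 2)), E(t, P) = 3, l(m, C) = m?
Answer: -63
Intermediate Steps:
u = 3
T = -66 (T = -11*6 = -66)
S = 1 (S = 1 + 0 = 1)
S*u + T = 1*3 - 66 = 3 - 66 = -63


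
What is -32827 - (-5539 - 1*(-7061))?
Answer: -34349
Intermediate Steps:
-32827 - (-5539 - 1*(-7061)) = -32827 - (-5539 + 7061) = -32827 - 1*1522 = -32827 - 1522 = -34349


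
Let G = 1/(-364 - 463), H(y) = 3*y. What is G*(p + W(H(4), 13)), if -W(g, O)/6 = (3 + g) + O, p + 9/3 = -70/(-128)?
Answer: 10909/52928 ≈ 0.20611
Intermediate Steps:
p = -157/64 (p = -3 - 70/(-128) = -3 - 70*(-1/128) = -3 + 35/64 = -157/64 ≈ -2.4531)
W(g, O) = -18 - 6*O - 6*g (W(g, O) = -6*((3 + g) + O) = -6*(3 + O + g) = -18 - 6*O - 6*g)
G = -1/827 (G = 1/(-827) = -1/827 ≈ -0.0012092)
G*(p + W(H(4), 13)) = -(-157/64 + (-18 - 6*13 - 18*4))/827 = -(-157/64 + (-18 - 78 - 6*12))/827 = -(-157/64 + (-18 - 78 - 72))/827 = -(-157/64 - 168)/827 = -1/827*(-10909/64) = 10909/52928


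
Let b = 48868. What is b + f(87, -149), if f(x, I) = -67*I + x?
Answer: 58938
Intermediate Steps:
f(x, I) = x - 67*I
b + f(87, -149) = 48868 + (87 - 67*(-149)) = 48868 + (87 + 9983) = 48868 + 10070 = 58938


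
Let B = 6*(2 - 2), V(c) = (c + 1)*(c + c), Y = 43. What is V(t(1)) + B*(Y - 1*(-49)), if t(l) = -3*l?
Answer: 12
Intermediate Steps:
V(c) = 2*c*(1 + c) (V(c) = (1 + c)*(2*c) = 2*c*(1 + c))
B = 0 (B = 6*0 = 0)
V(t(1)) + B*(Y - 1*(-49)) = 2*(-3*1)*(1 - 3*1) + 0*(43 - 1*(-49)) = 2*(-3)*(1 - 3) + 0*(43 + 49) = 2*(-3)*(-2) + 0*92 = 12 + 0 = 12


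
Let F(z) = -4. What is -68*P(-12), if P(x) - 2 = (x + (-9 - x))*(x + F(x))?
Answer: -9928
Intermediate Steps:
P(x) = 38 - 9*x (P(x) = 2 + (x + (-9 - x))*(x - 4) = 2 - 9*(-4 + x) = 2 + (36 - 9*x) = 38 - 9*x)
-68*P(-12) = -68*(38 - 9*(-12)) = -68*(38 + 108) = -68*146 = -9928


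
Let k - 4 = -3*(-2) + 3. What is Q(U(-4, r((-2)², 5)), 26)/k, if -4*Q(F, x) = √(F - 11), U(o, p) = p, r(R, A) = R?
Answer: -I*√7/52 ≈ -0.05088*I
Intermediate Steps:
Q(F, x) = -√(-11 + F)/4 (Q(F, x) = -√(F - 11)/4 = -√(-11 + F)/4)
k = 13 (k = 4 + (-3*(-2) + 3) = 4 + (6 + 3) = 4 + 9 = 13)
Q(U(-4, r((-2)², 5)), 26)/k = -√(-11 + (-2)²)/4/13 = -√(-11 + 4)/4*(1/13) = -I*√7/4*(1/13) = -I*√7/52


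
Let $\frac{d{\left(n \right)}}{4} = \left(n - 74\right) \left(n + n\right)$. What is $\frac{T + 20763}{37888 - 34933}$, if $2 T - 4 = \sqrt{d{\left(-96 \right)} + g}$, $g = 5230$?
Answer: $\frac{4153}{591} + \frac{\sqrt{135790}}{5910} \approx 7.0894$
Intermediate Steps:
$d{\left(n \right)} = 8 n \left(-74 + n\right)$ ($d{\left(n \right)} = 4 \left(n - 74\right) \left(n + n\right) = 4 \left(-74 + n\right) 2 n = 4 \cdot 2 n \left(-74 + n\right) = 8 n \left(-74 + n\right)$)
$T = 2 + \frac{\sqrt{135790}}{2}$ ($T = 2 + \frac{\sqrt{8 \left(-96\right) \left(-74 - 96\right) + 5230}}{2} = 2 + \frac{\sqrt{8 \left(-96\right) \left(-170\right) + 5230}}{2} = 2 + \frac{\sqrt{130560 + 5230}}{2} = 2 + \frac{\sqrt{135790}}{2} \approx 186.25$)
$\frac{T + 20763}{37888 - 34933} = \frac{\left(2 + \frac{\sqrt{135790}}{2}\right) + 20763}{37888 - 34933} = \frac{20765 + \frac{\sqrt{135790}}{2}}{2955} = \left(20765 + \frac{\sqrt{135790}}{2}\right) \frac{1}{2955} = \frac{4153}{591} + \frac{\sqrt{135790}}{5910}$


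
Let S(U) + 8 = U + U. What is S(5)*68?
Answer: 136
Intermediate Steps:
S(U) = -8 + 2*U (S(U) = -8 + (U + U) = -8 + 2*U)
S(5)*68 = (-8 + 2*5)*68 = (-8 + 10)*68 = 2*68 = 136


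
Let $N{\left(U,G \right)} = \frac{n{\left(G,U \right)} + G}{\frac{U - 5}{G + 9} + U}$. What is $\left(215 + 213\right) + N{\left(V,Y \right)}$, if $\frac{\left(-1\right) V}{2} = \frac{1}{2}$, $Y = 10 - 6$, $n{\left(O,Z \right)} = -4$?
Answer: $428$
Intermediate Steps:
$Y = 4$ ($Y = 10 - 6 = 4$)
$V = -1$ ($V = - \frac{2}{2} = \left(-2\right) \frac{1}{2} = -1$)
$N{\left(U,G \right)} = \frac{-4 + G}{U + \frac{-5 + U}{9 + G}}$ ($N{\left(U,G \right)} = \frac{-4 + G}{\frac{U - 5}{G + 9} + U} = \frac{-4 + G}{\frac{-5 + U}{9 + G} + U} = \frac{-4 + G}{U + \frac{-5 + U}{9 + G}}$)
$\left(215 + 213\right) + N{\left(V,Y \right)} = \left(215 + 213\right) + \frac{-36 + 4^{2} + 5 \cdot 4}{-5 + 10 \left(-1\right) + 4 \left(-1\right)} = 428 + \frac{-36 + 16 + 20}{-5 - 10 - 4} = 428 + \frac{1}{-19} \cdot 0 = 428 - 0 = 428 + 0 = 428$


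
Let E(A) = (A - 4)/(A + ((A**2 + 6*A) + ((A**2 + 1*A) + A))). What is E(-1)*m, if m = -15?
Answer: -75/7 ≈ -10.714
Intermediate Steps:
E(A) = (-4 + A)/(2*A**2 + 9*A) (E(A) = (-4 + A)/(A + ((A**2 + 6*A) + ((A**2 + A) + A))) = (-4 + A)/(A + ((A**2 + 6*A) + ((A + A**2) + A))) = (-4 + A)/(A + ((A**2 + 6*A) + (A**2 + 2*A))) = (-4 + A)/(A + (2*A**2 + 8*A)) = (-4 + A)/(2*A**2 + 9*A))
E(-1)*m = ((-4 - 1)/((-1)*(9 + 2*(-1))))*(-15) = -1*(-5)/(9 - 2)*(-15) = -1*(-5)/7*(-15) = -1*1/7*(-5)*(-15) = (5/7)*(-15) = -75/7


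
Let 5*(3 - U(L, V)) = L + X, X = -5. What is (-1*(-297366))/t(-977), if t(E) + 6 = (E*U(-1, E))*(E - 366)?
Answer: 495610/9184767 ≈ 0.053960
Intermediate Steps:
U(L, V) = 4 - L/5 (U(L, V) = 3 - (L - 5)/5 = 3 - (-5 + L)/5 = 3 + (1 - L/5) = 4 - L/5)
t(E) = -6 + 21*E*(-366 + E)/5 (t(E) = -6 + (E*(4 - 1/5*(-1)))*(E - 366) = -6 + (E*(4 + 1/5))*(-366 + E) = -6 + (E*(21/5))*(-366 + E) = -6 + (21*E/5)*(-366 + E) = -6 + 21*E*(-366 + E)/5)
(-1*(-297366))/t(-977) = (-1*(-297366))/(-6 - 7686/5*(-977) + (21/5)*(-977)**2) = 297366/(-6 + 7509222/5 + (21/5)*954529) = 297366/(-6 + 7509222/5 + 20045109/5) = 297366/(27554301/5) = 297366*(5/27554301) = 495610/9184767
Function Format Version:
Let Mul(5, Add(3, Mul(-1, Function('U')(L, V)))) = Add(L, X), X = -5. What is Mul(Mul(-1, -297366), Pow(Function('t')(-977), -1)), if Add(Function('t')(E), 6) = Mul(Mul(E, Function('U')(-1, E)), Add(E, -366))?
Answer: Rational(495610, 9184767) ≈ 0.053960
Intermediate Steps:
Function('U')(L, V) = Add(4, Mul(Rational(-1, 5), L)) (Function('U')(L, V) = Add(3, Mul(Rational(-1, 5), Add(L, -5))) = Add(3, Mul(Rational(-1, 5), Add(-5, L))) = Add(3, Add(1, Mul(Rational(-1, 5), L))) = Add(4, Mul(Rational(-1, 5), L)))
Function('t')(E) = Add(-6, Mul(Rational(21, 5), E, Add(-366, E))) (Function('t')(E) = Add(-6, Mul(Mul(E, Add(4, Mul(Rational(-1, 5), -1))), Add(E, -366))) = Add(-6, Mul(Mul(E, Add(4, Rational(1, 5))), Add(-366, E))) = Add(-6, Mul(Mul(E, Rational(21, 5)), Add(-366, E))) = Add(-6, Mul(Mul(Rational(21, 5), E), Add(-366, E))) = Add(-6, Mul(Rational(21, 5), E, Add(-366, E))))
Mul(Mul(-1, -297366), Pow(Function('t')(-977), -1)) = Mul(Mul(-1, -297366), Pow(Add(-6, Mul(Rational(-7686, 5), -977), Mul(Rational(21, 5), Pow(-977, 2))), -1)) = Mul(297366, Pow(Add(-6, Rational(7509222, 5), Mul(Rational(21, 5), 954529)), -1)) = Mul(297366, Pow(Add(-6, Rational(7509222, 5), Rational(20045109, 5)), -1)) = Mul(297366, Pow(Rational(27554301, 5), -1)) = Mul(297366, Rational(5, 27554301)) = Rational(495610, 9184767)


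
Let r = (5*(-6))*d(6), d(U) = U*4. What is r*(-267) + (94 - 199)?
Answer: 192135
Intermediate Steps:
d(U) = 4*U
r = -720 (r = (5*(-6))*(4*6) = -30*24 = -720)
r*(-267) + (94 - 199) = -720*(-267) + (94 - 199) = 192240 - 105 = 192135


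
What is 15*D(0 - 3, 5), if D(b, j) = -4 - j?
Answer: -135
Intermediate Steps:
15*D(0 - 3, 5) = 15*(-4 - 1*5) = 15*(-4 - 5) = 15*(-9) = -135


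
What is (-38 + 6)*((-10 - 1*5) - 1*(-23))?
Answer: -256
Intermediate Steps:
(-38 + 6)*((-10 - 1*5) - 1*(-23)) = -32*((-10 - 5) + 23) = -32*(-15 + 23) = -32*8 = -256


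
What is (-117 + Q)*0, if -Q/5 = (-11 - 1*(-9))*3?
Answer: 0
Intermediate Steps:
Q = 30 (Q = -5*(-11 - 1*(-9))*3 = -5*(-11 + 9)*3 = -(-10)*3 = -5*(-6) = 30)
(-117 + Q)*0 = (-117 + 30)*0 = -87*0 = 0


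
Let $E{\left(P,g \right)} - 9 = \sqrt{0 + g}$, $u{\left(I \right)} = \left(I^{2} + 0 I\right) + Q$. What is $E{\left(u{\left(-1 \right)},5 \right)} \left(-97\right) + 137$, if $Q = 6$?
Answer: $-736 - 97 \sqrt{5} \approx -952.9$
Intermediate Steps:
$u{\left(I \right)} = 6 + I^{2}$ ($u{\left(I \right)} = \left(I^{2} + 0 I\right) + 6 = \left(I^{2} + 0\right) + 6 = I^{2} + 6 = 6 + I^{2}$)
$E{\left(P,g \right)} = 9 + \sqrt{g}$ ($E{\left(P,g \right)} = 9 + \sqrt{0 + g} = 9 + \sqrt{g}$)
$E{\left(u{\left(-1 \right)},5 \right)} \left(-97\right) + 137 = \left(9 + \sqrt{5}\right) \left(-97\right) + 137 = \left(-873 - 97 \sqrt{5}\right) + 137 = -736 - 97 \sqrt{5}$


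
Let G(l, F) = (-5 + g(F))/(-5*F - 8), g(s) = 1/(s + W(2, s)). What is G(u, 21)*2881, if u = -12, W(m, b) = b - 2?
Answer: 573319/4520 ≈ 126.84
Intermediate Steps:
W(m, b) = -2 + b
g(s) = 1/(-2 + 2*s) (g(s) = 1/(s + (-2 + s)) = 1/(-2 + 2*s))
G(l, F) = (-5 + 1/(2*(-1 + F)))/(-8 - 5*F) (G(l, F) = (-5 + 1/(2*(-1 + F)))/(-5*F - 8) = (-5 + 1/(2*(-1 + F)))/(-8 - 5*F))
G(u, 21)*2881 = ((-11 + 10*21)/(2*(-1 + 21)*(8 + 5*21)))*2881 = ((1/2)*(-11 + 210)/(20*(8 + 105)))*2881 = ((1/2)*(1/20)*199/113)*2881 = ((1/2)*(1/20)*(1/113)*199)*2881 = (199/4520)*2881 = 573319/4520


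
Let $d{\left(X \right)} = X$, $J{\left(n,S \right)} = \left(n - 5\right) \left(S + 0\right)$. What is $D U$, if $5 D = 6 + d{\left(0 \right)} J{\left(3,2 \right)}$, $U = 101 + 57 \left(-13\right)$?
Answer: $-768$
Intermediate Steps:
$J{\left(n,S \right)} = S \left(-5 + n\right)$ ($J{\left(n,S \right)} = \left(-5 + n\right) S = S \left(-5 + n\right)$)
$U = -640$ ($U = 101 - 741 = -640$)
$D = \frac{6}{5}$ ($D = \frac{6 + 0 \cdot 2 \left(-5 + 3\right)}{5} = \frac{6 + 0 \cdot 2 \left(-2\right)}{5} = \frac{6 + 0 \left(-4\right)}{5} = \frac{6 + 0}{5} = \frac{1}{5} \cdot 6 = \frac{6}{5} \approx 1.2$)
$D U = \frac{6}{5} \left(-640\right) = -768$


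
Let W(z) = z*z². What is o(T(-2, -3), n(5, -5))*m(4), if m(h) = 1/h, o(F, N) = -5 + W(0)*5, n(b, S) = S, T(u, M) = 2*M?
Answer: -5/4 ≈ -1.2500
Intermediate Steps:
W(z) = z³
o(F, N) = -5 (o(F, N) = -5 + 0³*5 = -5 + 0*5 = -5 + 0 = -5)
o(T(-2, -3), n(5, -5))*m(4) = -5/4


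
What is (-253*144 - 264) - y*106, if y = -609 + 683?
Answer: -44540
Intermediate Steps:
y = 74
(-253*144 - 264) - y*106 = (-253*144 - 264) - 74*106 = (-36432 - 264) - 1*7844 = -36696 - 7844 = -44540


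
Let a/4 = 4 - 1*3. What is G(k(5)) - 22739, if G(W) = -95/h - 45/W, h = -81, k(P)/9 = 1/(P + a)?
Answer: -1845409/81 ≈ -22783.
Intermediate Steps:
a = 4 (a = 4*(4 - 1*3) = 4*(4 - 3) = 4*1 = 4)
k(P) = 9/(4 + P) (k(P) = 9/(P + 4) = 9/(4 + P))
G(W) = 95/81 - 45/W (G(W) = -95/(-81) - 45/W = -95*(-1/81) - 45/W = 95/81 - 45/W)
G(k(5)) - 22739 = (95/81 - 45/1) - 22739 = (95/81 - 45*1) - 22739 = (95/81 - 45) - 22739 = -3550/81 - 22739 = -1845409/81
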